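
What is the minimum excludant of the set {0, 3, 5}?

1

0 is in the set but 1 is not, so the mex is 1.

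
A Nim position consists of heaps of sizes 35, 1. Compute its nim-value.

Bitwise XOR of the heap sizes:
  100011  (35)
  000001  (1)
  ------
  100010  (34)

34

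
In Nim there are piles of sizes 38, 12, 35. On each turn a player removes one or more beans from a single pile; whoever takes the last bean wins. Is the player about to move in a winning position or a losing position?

Winning position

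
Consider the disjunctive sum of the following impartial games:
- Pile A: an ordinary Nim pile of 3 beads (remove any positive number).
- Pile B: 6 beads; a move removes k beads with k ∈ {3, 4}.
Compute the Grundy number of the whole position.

1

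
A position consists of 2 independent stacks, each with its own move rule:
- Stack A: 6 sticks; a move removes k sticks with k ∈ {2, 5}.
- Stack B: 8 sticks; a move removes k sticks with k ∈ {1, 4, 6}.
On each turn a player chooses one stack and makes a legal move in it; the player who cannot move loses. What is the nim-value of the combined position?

Build the Grundy sequence for stack A with g(k) = mex{g(k−s) : s ∈ {2, 5}, s ≤ k}:
k:     0  1  2  3  4  5  6
g(k):  0  0  1  1  0  2  1
So g(6) = 1.
Build the Grundy sequence for stack B with g(k) = mex{g(k−s) : s ∈ {1, 4, 6}, s ≤ k}:
k:     0  1  2  3  4  5  6  7  8
g(k):  0  1  0  1  2  0  1  0  1
So g(8) = 1.
The value of a disjunctive sum is the nim-sum of the parts.
Combined value = 1 ⊕ 1 = 0.

0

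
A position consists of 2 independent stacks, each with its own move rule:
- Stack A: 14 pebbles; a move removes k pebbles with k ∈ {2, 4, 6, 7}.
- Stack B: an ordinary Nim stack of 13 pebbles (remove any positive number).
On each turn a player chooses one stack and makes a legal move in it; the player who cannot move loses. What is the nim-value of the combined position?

15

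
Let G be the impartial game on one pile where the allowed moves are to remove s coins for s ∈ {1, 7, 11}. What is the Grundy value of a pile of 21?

Grundy values for subtraction set {1, 7, 11}:
k:     0  1  2  3  4  5  6  7  8  9 10 11 12 13 14 15 16 17 18 19 20 21
g(k):  0  1  0  1  0  1  0  1  0  1  0  1  0  1  0  1  0  1  0  1  0  1
So g(21) = 1.

1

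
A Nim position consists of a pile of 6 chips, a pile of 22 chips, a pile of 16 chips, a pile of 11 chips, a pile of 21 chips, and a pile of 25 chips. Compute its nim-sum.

Nim-sum: 6 ⊕ 22 ⊕ 16 ⊕ 11 ⊕ 21 ⊕ 25 = 7.

7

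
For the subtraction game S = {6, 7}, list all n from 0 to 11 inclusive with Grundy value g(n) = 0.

0, 1, 2, 3, 4, 5

Grundy values for subtraction set {6, 7}:
g(0) = mex{} = 0
g(1) = mex{} = 0
g(2) = mex{} = 0
g(3) = mex{} = 0
g(4) = mex{} = 0
g(5) = mex{} = 0
g(6) = mex{0} = 1
g(7) = mex{0} = 1
g(8) = mex{0} = 1
g(9) = mex{0} = 1
g(10) = mex{0} = 1
g(11) = mex{0} = 1
The P-positions (g = 0) in 0..11 are 0, 1, 2, 3, 4, 5.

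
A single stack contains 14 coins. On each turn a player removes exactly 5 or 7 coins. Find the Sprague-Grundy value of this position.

Build the Grundy sequence with g(k) = mex{g(k−s) : s ∈ {5, 7}, s ≤ k}:
g(0) = mex{} = 0
g(1) = mex{} = 0
g(2) = mex{} = 0
g(3) = mex{} = 0
g(4) = mex{} = 0
g(5) = mex{0} = 1
g(6) = mex{0} = 1
g(7) = mex{0} = 1
g(8) = mex{0} = 1
g(9) = mex{0} = 1
g(10) = mex{0,1} = 2
g(11) = mex{0,1} = 2
g(12) = mex{1} = 0
g(13) = mex{1} = 0
g(14) = mex{1} = 0
So g(14) = 0.

0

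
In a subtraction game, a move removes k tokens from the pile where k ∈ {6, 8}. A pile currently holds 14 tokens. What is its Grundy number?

Grundy values for subtraction set {6, 8}:
k:     0  1  2  3  4  5  6  7  8  9 10 11 12 13 14
g(k):  0  0  0  0  0  0  1  1  1  1  1  1  2  2  0
So g(14) = 0.

0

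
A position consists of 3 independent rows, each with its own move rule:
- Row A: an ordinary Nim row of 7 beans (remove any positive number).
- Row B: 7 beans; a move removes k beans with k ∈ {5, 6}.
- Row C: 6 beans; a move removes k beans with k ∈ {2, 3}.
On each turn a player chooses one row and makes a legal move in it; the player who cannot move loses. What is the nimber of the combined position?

6

Row A is a plain Nim row of size 7, so its Grundy value is 7.
For row B, compute g(0), g(1), … with moves {5, 6}:
k:     0  1  2  3  4  5  6  7
g(k):  0  0  0  0  0  1  1  1
So g(7) = 1.
Build the Grundy sequence for row C with g(k) = mex{g(k−s) : s ∈ {2, 3}, s ≤ k}:
g(0) = mex{} = 0
g(1) = mex{} = 0
g(2) = mex{0} = 1
g(3) = mex{0} = 1
g(4) = mex{0,1} = 2
g(5) = mex{1} = 0
g(6) = mex{1,2} = 0
So g(6) = 0.
By the Sprague-Grundy theorem, the Grundy value of a sum of independent games is the XOR of the component values.
Combined value = 7 ⊕ 1 ⊕ 0 = 6.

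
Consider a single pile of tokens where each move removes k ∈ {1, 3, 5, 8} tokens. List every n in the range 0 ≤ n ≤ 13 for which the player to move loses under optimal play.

0, 2, 4, 6, 13

Grundy values for subtraction set {1, 3, 5, 8}:
g(0) = mex{} = 0
g(1) = mex{0} = 1
g(2) = mex{1} = 0
g(3) = mex{0} = 1
g(4) = mex{1} = 0
g(5) = mex{0} = 1
g(6) = mex{1} = 0
g(7) = mex{0} = 1
g(8) = mex{0,1} = 2
g(9) = mex{0,1,2} = 3
g(10) = mex{0,1,3} = 2
g(11) = mex{0,1,2} = 3
g(12) = mex{0,1,3} = 2
g(13) = mex{1,2} = 0
The P-positions (g = 0) in 0..13 are 0, 2, 4, 6, 13.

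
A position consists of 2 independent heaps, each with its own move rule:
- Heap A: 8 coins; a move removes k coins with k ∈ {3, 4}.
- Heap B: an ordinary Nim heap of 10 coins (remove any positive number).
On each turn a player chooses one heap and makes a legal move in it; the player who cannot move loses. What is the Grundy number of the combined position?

10

For heap A, compute g(0), g(1), … with moves {3, 4}:
k:     0  1  2  3  4  5  6  7  8
g(k):  0  0  0  1  1  1  2  0  0
So g(8) = 0.
Heap B is a plain Nim heap of size 10, so its Grundy value is 10.
The value of a disjunctive sum is the nim-sum of the parts.
Combined value = 0 ⊕ 10 = 10.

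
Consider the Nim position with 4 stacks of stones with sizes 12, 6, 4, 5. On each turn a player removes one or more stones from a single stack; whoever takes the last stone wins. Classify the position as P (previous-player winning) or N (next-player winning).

Nim-sum: 12 XOR 6 XOR 4 XOR 5 = 11.
The nim-sum is 11 ≠ 0, so this is an N-position: the player to move can win.

N-position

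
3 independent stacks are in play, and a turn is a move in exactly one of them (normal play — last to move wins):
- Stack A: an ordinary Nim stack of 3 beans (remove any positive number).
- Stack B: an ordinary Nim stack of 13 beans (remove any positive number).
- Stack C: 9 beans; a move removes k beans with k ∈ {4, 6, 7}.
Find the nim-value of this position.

12

Stack A is a plain Nim stack of size 3, so its Grundy value is 3.
Stack B is a plain Nim stack of size 13, so its Grundy value is 13.
Build the Grundy sequence for stack C with g(k) = mex{g(k−s) : s ∈ {4, 6, 7}, s ≤ k}:
k:     0  1  2  3  4  5  6  7  8  9
g(k):  0  0  0  0  1  1  1  1  2  2
So g(9) = 2.
The value of a disjunctive sum is the nim-sum of the parts.
Combined value = 3 XOR 13 XOR 2 = 12.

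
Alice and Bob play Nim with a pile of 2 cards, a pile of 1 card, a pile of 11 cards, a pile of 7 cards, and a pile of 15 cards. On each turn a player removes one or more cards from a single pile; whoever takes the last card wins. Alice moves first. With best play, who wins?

Compute the nim-sum pairwise:
2 ⊕ 1 = 3
3 ⊕ 11 = 8
8 ⊕ 7 = 15
15 ⊕ 15 = 0
The nim-sum is 0, so this is a P-position: the player to move is in a losing position under optimal play; Alice is about to move from it and so loses — Bob wins.

Bob wins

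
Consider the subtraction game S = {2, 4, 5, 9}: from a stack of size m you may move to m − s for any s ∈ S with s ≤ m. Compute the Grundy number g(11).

2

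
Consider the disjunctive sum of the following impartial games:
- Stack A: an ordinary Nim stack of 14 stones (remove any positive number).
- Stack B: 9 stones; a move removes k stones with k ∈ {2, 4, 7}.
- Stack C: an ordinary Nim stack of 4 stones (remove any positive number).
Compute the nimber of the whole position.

10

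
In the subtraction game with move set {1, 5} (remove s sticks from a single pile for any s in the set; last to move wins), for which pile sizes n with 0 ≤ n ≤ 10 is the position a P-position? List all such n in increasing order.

Build the Grundy sequence with g(k) = mex{g(k−s) : s ∈ {1, 5}, s ≤ k}:
g(0) = mex{} = 0
g(1) = mex{0} = 1
g(2) = mex{1} = 0
g(3) = mex{0} = 1
g(4) = mex{1} = 0
g(5) = mex{0} = 1
g(6) = mex{1} = 0
g(7) = mex{0} = 1
g(8) = mex{1} = 0
g(9) = mex{0} = 1
g(10) = mex{1} = 0
The P-positions (g = 0) in 0..10 are 0, 2, 4, 6, 8, 10.

0, 2, 4, 6, 8, 10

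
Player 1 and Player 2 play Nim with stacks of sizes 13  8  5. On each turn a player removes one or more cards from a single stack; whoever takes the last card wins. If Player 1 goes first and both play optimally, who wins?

Nim-sum: 13 ⊕ 8 ⊕ 5 = 0.
The nim-sum is 0, so this is a P-position: the player to move is in a losing position under optimal play; Player 1 is about to move from it and so loses — Player 2 wins.

Player 2 wins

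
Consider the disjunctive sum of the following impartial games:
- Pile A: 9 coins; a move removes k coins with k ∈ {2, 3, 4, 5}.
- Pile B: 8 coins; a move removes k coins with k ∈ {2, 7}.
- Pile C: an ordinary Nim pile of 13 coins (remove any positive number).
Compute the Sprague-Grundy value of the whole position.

14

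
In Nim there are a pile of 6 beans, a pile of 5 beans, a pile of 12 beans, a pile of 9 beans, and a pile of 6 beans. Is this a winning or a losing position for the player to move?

Nim-sum: 6 ⊕ 5 ⊕ 12 ⊕ 9 ⊕ 6 = 0.
The nim-sum is 0, so this is a P-position: the player to move is in a losing position under optimal play.

Losing position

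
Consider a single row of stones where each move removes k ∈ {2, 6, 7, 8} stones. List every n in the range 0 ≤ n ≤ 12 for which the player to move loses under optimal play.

Compute g(0), g(1), … for moves {2, 6, 7, 8}:
g(0) = mex{} = 0
g(1) = mex{} = 0
g(2) = mex{0} = 1
g(3) = mex{0} = 1
g(4) = mex{1} = 0
g(5) = mex{1} = 0
g(6) = mex{0} = 1
g(7) = mex{0} = 1
g(8) = mex{0,1} = 2
g(9) = mex{0,1} = 2
g(10) = mex{0,1,2} = 3
g(11) = mex{0,1,2} = 3
g(12) = mex{0,1,3} = 2
The P-positions (g = 0) in 0..12 are 0, 1, 4, 5.

0, 1, 4, 5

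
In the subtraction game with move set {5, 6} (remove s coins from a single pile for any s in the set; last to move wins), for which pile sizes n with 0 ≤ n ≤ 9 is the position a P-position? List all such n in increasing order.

0, 1, 2, 3, 4

Compute g(0), g(1), … for moves {5, 6}:
g(0) = mex{} = 0
g(1) = mex{} = 0
g(2) = mex{} = 0
g(3) = mex{} = 0
g(4) = mex{} = 0
g(5) = mex{0} = 1
g(6) = mex{0} = 1
g(7) = mex{0} = 1
g(8) = mex{0} = 1
g(9) = mex{0} = 1
The P-positions (g = 0) in 0..9 are 0, 1, 2, 3, 4.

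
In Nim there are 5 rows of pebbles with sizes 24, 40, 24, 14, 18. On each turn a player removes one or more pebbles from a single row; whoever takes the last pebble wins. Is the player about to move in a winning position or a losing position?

Bitwise XOR of the heap sizes:
  011000  (24)
  101000  (40)
  011000  (24)
  001110  (14)
  010010  (18)
  ------
  110100  (52)
The nim-sum is 52 ≠ 0, so this is an N-position: the player to move can win.

Winning position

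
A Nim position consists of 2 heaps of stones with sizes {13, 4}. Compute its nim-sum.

9

Compute the nim-sum pairwise:
13 ⊕ 4 = 9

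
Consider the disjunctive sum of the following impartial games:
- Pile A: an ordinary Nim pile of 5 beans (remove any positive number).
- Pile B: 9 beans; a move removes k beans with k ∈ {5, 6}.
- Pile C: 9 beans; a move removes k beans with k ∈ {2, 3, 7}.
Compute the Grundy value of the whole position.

6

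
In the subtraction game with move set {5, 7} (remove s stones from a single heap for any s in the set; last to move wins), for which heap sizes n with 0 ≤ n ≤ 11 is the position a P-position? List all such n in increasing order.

0, 1, 2, 3, 4

Grundy values for subtraction set {5, 7}:
k:     0  1  2  3  4  5  6  7  8  9 10 11
g(k):  0  0  0  0  0  1  1  1  1  1  2  2
The P-positions (g = 0) in 0..11 are 0, 1, 2, 3, 4.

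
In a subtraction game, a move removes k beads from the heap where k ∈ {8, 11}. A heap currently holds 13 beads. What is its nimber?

1

Grundy values for subtraction set {8, 11}:
g(0) = mex{} = 0
g(1) = mex{} = 0
g(2) = mex{} = 0
g(3) = mex{} = 0
g(4) = mex{} = 0
g(5) = mex{} = 0
g(6) = mex{} = 0
g(7) = mex{} = 0
g(8) = mex{0} = 1
g(9) = mex{0} = 1
g(10) = mex{0} = 1
g(11) = mex{0} = 1
g(12) = mex{0} = 1
g(13) = mex{0} = 1
So g(13) = 1.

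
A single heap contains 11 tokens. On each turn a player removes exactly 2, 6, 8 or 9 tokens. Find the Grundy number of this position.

3

Compute g(0), g(1), … for moves {2, 6, 8, 9}:
k:     0  1  2  3  4  5  6  7  8  9 10 11
g(k):  0  0  1  1  0  0  1  1  2  2  3  3
So g(11) = 3.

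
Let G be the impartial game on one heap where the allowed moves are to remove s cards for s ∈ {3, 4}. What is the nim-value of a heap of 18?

Build the Grundy sequence with g(k) = mex{g(k−s) : s ∈ {3, 4}, s ≤ k}:
k:     0  1  2  3  4  5  6  7  8  9 10 11 12 13 14 15 16 17 18
g(k):  0  0  0  1  1  1  2  0  0  0  1  1  1  2  0  0  0  1  1
So g(18) = 1.

1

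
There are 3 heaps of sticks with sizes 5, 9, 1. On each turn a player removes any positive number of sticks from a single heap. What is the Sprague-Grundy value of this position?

13

Compute the nim-sum pairwise:
5 ⊕ 9 = 12
12 ⊕ 1 = 13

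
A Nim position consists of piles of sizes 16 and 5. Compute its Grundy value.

21

Compute the nim-sum pairwise:
16 XOR 5 = 21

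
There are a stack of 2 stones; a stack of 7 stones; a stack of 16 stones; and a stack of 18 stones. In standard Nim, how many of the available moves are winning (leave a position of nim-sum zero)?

1

Compute the nim-sum pairwise:
2 ⊕ 7 = 5
5 ⊕ 16 = 21
21 ⊕ 18 = 7
The overall nim-sum is X = 7. A stack of size p has a winning move iff p XOR X < p (reduce it to p XOR X).
  2: 2 XOR 7 = 5 ≥ 2 — no move.
  7: 7 XOR 7 = 0 < 7 — winning move (to 0).
  16: 16 XOR 7 = 23 ≥ 16 — no move.
  18: 18 XOR 7 = 21 ≥ 18 — no move.
That gives 1 winning move.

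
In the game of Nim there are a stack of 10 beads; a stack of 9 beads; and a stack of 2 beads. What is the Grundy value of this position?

1

Compute the nim-sum pairwise:
10 XOR 9 = 3
3 XOR 2 = 1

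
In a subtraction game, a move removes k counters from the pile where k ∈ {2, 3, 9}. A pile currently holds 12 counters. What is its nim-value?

0

Compute g(0), g(1), … for moves {2, 3, 9}:
k:     0  1  2  3  4  5  6  7  8  9 10 11 12
g(k):  0  0  1  1  2  0  0  1  1  2  2  0  0
So g(12) = 0.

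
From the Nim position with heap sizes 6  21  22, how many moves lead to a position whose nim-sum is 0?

Compute the nim-sum pairwise:
6 ⊕ 21 = 19
19 ⊕ 22 = 5
The overall nim-sum is X = 5. A heap of size p has a winning move iff p XOR X < p (reduce it to p XOR X).
  6: 6 XOR 5 = 3 < 6 — winning move (to 3).
  21: 21 XOR 5 = 16 < 21 — winning move (to 16).
  22: 22 XOR 5 = 19 < 22 — winning move (to 19).
That gives 3 winning moves.

3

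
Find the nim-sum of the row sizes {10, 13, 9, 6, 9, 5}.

4

In binary:
  1010  (10)
  1101  (13)
  1001  (9)
  0110  (6)
  1001  (9)
  0101  (5)
  ----
  0100  (4)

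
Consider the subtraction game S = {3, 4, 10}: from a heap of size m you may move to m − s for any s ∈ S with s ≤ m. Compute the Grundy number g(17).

1

Compute g(0), g(1), … for moves {3, 4, 10}:
k:     0  1  2  3  4  5  6  7  8  9 10 11 12 13 14 15 16 17
g(k):  0  0  0  1  1  1  2  0  0  0  1  1  1  2  0  0  0  1
So g(17) = 1.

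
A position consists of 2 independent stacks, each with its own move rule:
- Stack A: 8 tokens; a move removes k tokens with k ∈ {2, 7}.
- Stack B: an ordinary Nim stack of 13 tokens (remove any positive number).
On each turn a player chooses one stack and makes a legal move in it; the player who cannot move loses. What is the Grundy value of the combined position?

15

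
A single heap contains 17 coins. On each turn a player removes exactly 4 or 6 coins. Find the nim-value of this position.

1

Build the Grundy sequence with g(k) = mex{g(k−s) : s ∈ {4, 6}, s ≤ k}:
k:     0  1  2  3  4  5  6  7  8  9 10 11 12 13 14 15 16 17
g(k):  0  0  0  0  1  1  1  1  2  2  0  0  0  0  1  1  1  1
So g(17) = 1.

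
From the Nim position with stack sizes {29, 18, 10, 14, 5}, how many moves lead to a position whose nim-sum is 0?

3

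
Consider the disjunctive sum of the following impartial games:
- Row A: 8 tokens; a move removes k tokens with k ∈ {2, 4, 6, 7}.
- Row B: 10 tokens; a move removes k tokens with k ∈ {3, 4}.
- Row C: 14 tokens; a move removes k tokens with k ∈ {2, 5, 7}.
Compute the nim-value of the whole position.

5

Build the Grundy sequence for row A with g(k) = mex{g(k−s) : s ∈ {2, 4, 6, 7}, s ≤ k}:
k:     0  1  2  3  4  5  6  7  8
g(k):  0  0  1  1  2  2  3  3  4
So g(8) = 4.
For row B, compute g(0), g(1), … with moves {3, 4}:
k:     0  1  2  3  4  5  6  7  8  9 10
g(k):  0  0  0  1  1  1  2  0  0  0  1
So g(10) = 1.
Grundy values for row C (subtraction set {2, 5, 7}):
k:     0  1  2  3  4  5  6  7  8  9 10 11 12 13 14
g(k):  0  0  1  1  0  2  1  3  2  2  0  3  1  0  0
So g(14) = 0.
By the Sprague-Grundy theorem, the Grundy value of a sum of independent games is the XOR of the component values.
Combined value = 4 XOR 1 XOR 0 = 5.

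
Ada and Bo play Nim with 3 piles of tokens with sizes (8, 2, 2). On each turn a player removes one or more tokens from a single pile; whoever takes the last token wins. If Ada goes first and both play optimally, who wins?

In binary:
  1000  (8)
  0010  (2)
  0010  (2)
  ----
  1000  (8)
The nim-sum is 8 ≠ 0, so this is an N-position: the player to move can win; Ada has a winning move.

Ada wins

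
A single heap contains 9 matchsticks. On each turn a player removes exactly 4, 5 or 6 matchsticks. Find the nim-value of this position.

Grundy values for subtraction set {4, 5, 6}:
k:     0  1  2  3  4  5  6  7  8  9
g(k):  0  0  0  0  1  1  1  1  2  2
So g(9) = 2.

2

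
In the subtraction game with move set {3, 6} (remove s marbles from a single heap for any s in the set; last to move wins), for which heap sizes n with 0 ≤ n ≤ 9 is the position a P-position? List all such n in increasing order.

0, 1, 2, 9

Grundy values for subtraction set {3, 6}:
g(0) = mex{} = 0
g(1) = mex{} = 0
g(2) = mex{} = 0
g(3) = mex{0} = 1
g(4) = mex{0} = 1
g(5) = mex{0} = 1
g(6) = mex{0,1} = 2
g(7) = mex{0,1} = 2
g(8) = mex{0,1} = 2
g(9) = mex{1,2} = 0
The P-positions (g = 0) in 0..9 are 0, 1, 2, 9.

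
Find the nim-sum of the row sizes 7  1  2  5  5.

4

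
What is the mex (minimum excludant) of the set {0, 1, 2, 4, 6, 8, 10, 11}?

3

The values 0, 1, 2 are all present; 3 is the first non-negative integer missing from the set.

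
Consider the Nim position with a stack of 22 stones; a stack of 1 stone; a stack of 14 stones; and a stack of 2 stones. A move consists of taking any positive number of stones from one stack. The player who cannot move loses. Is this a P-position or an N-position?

In binary:
  10110  (22)
  00001  (1)
  01110  (14)
  00010  (2)
  -----
  11011  (27)
The nim-sum is 27 ≠ 0, so this is an N-position: the player to move can win.

N-position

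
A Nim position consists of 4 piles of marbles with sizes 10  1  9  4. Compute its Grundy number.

Nim-sum: 10 ^ 1 ^ 9 ^ 4 = 6.

6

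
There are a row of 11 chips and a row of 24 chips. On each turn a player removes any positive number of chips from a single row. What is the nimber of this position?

19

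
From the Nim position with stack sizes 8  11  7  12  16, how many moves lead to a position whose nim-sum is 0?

1

Write each in binary and XOR column by column:
  01000  (8)
  01011  (11)
  00111  (7)
  01100  (12)
  10000  (16)
  -----
  11000  (24)
The overall nim-sum is X = 24. A stack of size p has a winning move iff p XOR X < p (reduce it to p XOR X).
  8: 8 XOR 24 = 16 ≥ 8 — no move.
  11: 11 XOR 24 = 19 ≥ 11 — no move.
  7: 7 XOR 24 = 31 ≥ 7 — no move.
  12: 12 XOR 24 = 20 ≥ 12 — no move.
  16: 16 XOR 24 = 8 < 16 — winning move (to 8).
That gives 1 winning move.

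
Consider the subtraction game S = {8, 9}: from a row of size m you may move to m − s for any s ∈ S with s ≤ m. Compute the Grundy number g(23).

Build the Grundy sequence with g(k) = mex{g(k−s) : s ∈ {8, 9}, s ≤ k}:
k:     0  1  2  3  4  5  6  7  8  9 10 11 12 13 14 15 16 17 18 19 20 21 22 23
g(k):  0  0  0  0  0  0  0  0  1  1  1  1  1  1  1  1  2  0  0  0  0  0  0  0
So g(23) = 0.

0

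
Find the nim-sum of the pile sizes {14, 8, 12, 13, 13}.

10

Nim-sum: 14 XOR 8 XOR 12 XOR 13 XOR 13 = 10.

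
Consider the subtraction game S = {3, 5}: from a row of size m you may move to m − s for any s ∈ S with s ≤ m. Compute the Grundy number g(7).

2

Compute g(0), g(1), … for moves {3, 5}:
g(0) = mex{} = 0
g(1) = mex{} = 0
g(2) = mex{} = 0
g(3) = mex{0} = 1
g(4) = mex{0} = 1
g(5) = mex{0} = 1
g(6) = mex{0,1} = 2
g(7) = mex{0,1} = 2
So g(7) = 2.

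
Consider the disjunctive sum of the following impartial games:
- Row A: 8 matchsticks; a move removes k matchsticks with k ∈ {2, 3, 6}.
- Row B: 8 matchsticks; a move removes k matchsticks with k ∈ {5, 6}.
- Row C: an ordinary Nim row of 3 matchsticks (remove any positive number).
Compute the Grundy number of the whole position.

Build the Grundy sequence for row A with g(k) = mex{g(k−s) : s ∈ {2, 3, 6}, s ≤ k}:
g(0) = mex{} = 0
g(1) = mex{} = 0
g(2) = mex{0} = 1
g(3) = mex{0} = 1
g(4) = mex{0,1} = 2
g(5) = mex{1} = 0
g(6) = mex{0,1,2} = 3
g(7) = mex{0,2} = 1
g(8) = mex{0,1,3} = 2
So g(8) = 2.
Grundy values for row B (subtraction set {5, 6}):
k:     0  1  2  3  4  5  6  7  8
g(k):  0  0  0  0  0  1  1  1  1
So g(8) = 1.
Row C is a plain Nim row of size 3, so its Grundy value is 3.
The value of a disjunctive sum is the nim-sum of the parts.
Combined value = 2 ⊕ 1 ⊕ 3 = 0.

0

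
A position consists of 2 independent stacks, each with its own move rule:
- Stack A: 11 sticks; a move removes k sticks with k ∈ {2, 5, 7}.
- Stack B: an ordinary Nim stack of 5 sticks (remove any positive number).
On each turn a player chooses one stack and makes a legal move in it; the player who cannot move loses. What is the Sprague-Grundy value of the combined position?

Grundy values for stack A (subtraction set {2, 5, 7}):
k:     0  1  2  3  4  5  6  7  8  9 10 11
g(k):  0  0  1  1  0  2  1  3  2  2  0  3
So g(11) = 3.
Stack B is a plain Nim stack of size 5, so its Grundy value is 5.
By the Sprague-Grundy theorem, the Grundy value of a sum of independent games is the XOR of the component values.
Combined value = 3 ⊕ 5 = 6.

6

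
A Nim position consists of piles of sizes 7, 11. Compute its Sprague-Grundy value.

Compute the nim-sum pairwise:
7 XOR 11 = 12

12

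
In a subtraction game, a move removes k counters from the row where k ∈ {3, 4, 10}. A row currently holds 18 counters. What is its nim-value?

1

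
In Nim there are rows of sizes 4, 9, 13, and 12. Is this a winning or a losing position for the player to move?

Compute the nim-sum pairwise:
4 ^ 9 = 13
13 ^ 13 = 0
0 ^ 12 = 12
The nim-sum is 12 ≠ 0, so this is an N-position: the player to move can win.

Winning position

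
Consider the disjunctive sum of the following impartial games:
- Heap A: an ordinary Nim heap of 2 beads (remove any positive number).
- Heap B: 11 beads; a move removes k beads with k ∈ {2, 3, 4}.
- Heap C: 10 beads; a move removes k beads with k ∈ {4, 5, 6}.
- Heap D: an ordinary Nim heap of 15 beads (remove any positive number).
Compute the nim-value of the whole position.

Heap A is a plain Nim heap of size 2, so its Grundy value is 2.
Build the Grundy sequence for heap B with g(k) = mex{g(k−s) : s ∈ {2, 3, 4}, s ≤ k}:
k:     0  1  2  3  4  5  6  7  8  9 10 11
g(k):  0  0  1  1  2  2  0  0  1  1  2  2
So g(11) = 2.
For heap C, compute g(0), g(1), … with moves {4, 5, 6}:
g(0) = mex{} = 0
g(1) = mex{} = 0
g(2) = mex{} = 0
g(3) = mex{} = 0
g(4) = mex{0} = 1
g(5) = mex{0} = 1
g(6) = mex{0} = 1
g(7) = mex{0} = 1
g(8) = mex{0,1} = 2
g(9) = mex{0,1} = 2
g(10) = mex{1} = 0
So g(10) = 0.
Heap D is a plain Nim heap of size 15, so its Grundy value is 15.
The value of a disjunctive sum is the nim-sum of the parts.
Combined value = 2 ⊕ 2 ⊕ 0 ⊕ 15 = 15.

15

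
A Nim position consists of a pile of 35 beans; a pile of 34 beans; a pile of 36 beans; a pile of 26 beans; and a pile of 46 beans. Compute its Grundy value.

17

Compute the nim-sum pairwise:
35 ⊕ 34 = 1
1 ⊕ 36 = 37
37 ⊕ 26 = 63
63 ⊕ 46 = 17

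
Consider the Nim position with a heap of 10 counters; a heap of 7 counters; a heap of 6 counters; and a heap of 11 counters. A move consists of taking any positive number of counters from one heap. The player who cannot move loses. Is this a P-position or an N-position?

Write each in binary and XOR column by column:
  1010  (10)
  0111  (7)
  0110  (6)
  1011  (11)
  ----
  0000  (0)
The nim-sum is 0, so this is a P-position: the player to move is in a losing position under optimal play.

P-position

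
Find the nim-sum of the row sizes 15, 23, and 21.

Nim-sum: 15 ⊕ 23 ⊕ 21 = 13.

13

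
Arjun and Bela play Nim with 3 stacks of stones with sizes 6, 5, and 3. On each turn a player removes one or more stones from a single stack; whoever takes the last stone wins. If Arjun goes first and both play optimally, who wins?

Bela wins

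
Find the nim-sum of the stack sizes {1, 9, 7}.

15

Nim-sum: 1 XOR 9 XOR 7 = 15.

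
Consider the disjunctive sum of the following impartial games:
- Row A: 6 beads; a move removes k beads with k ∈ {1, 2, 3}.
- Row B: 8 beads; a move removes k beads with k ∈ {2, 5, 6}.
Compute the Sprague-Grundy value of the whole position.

Build the Grundy sequence for row A with g(k) = mex{g(k−s) : s ∈ {1, 2, 3}, s ≤ k}:
k:     0  1  2  3  4  5  6
g(k):  0  1  2  3  0  1  2
So g(6) = 2.
For row B, compute g(0), g(1), … with moves {2, 5, 6}:
g(0) = mex{} = 0
g(1) = mex{} = 0
g(2) = mex{0} = 1
g(3) = mex{0} = 1
g(4) = mex{1} = 0
g(5) = mex{0,1} = 2
g(6) = mex{0} = 1
g(7) = mex{0,1,2} = 3
g(8) = mex{1} = 0
So g(8) = 0.
By the Sprague-Grundy theorem, the Grundy value of a sum of independent games is the XOR of the component values.
Combined value = 2 ⊕ 0 = 2.

2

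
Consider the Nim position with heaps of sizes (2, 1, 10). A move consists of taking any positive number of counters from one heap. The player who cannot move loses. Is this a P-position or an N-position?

Compute the nim-sum pairwise:
2 XOR 1 = 3
3 XOR 10 = 9
The nim-sum is 9 ≠ 0, so this is an N-position: the player to move can win.

N-position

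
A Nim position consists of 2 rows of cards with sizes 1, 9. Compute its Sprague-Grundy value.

8

Nim-sum: 1 XOR 9 = 8.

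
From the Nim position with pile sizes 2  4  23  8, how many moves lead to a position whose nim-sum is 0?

Compute the nim-sum pairwise:
2 XOR 4 = 6
6 XOR 23 = 17
17 XOR 8 = 25
The overall nim-sum is X = 25. A pile of size p has a winning move iff p XOR X < p (reduce it to p XOR X).
  2: 2 XOR 25 = 27 ≥ 2 — no move.
  4: 4 XOR 25 = 29 ≥ 4 — no move.
  23: 23 XOR 25 = 14 < 23 — winning move (to 14).
  8: 8 XOR 25 = 17 ≥ 8 — no move.
That gives 1 winning move.

1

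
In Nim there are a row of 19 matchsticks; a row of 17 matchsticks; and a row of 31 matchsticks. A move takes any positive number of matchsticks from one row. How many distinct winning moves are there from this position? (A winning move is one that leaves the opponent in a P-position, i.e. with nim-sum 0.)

Bitwise XOR of the heap sizes:
  10011  (19)
  10001  (17)
  11111  (31)
  -----
  11101  (29)
The overall nim-sum is X = 29. A row of size p has a winning move iff p XOR X < p (reduce it to p XOR X).
  19: 19 XOR 29 = 14 < 19 — winning move (to 14).
  17: 17 XOR 29 = 12 < 17 — winning move (to 12).
  31: 31 XOR 29 = 2 < 31 — winning move (to 2).
That gives 3 winning moves.

3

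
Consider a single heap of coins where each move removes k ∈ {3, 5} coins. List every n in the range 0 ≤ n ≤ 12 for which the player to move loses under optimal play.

0, 1, 2, 8, 9, 10

Grundy values for subtraction set {3, 5}:
g(0) = mex{} = 0
g(1) = mex{} = 0
g(2) = mex{} = 0
g(3) = mex{0} = 1
g(4) = mex{0} = 1
g(5) = mex{0} = 1
g(6) = mex{0,1} = 2
g(7) = mex{0,1} = 2
g(8) = mex{1} = 0
g(9) = mex{1,2} = 0
g(10) = mex{1,2} = 0
g(11) = mex{0,2} = 1
g(12) = mex{0,2} = 1
The P-positions (g = 0) in 0..12 are 0, 1, 2, 8, 9, 10.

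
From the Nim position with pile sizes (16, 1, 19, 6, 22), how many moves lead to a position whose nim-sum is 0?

Write each in binary and XOR column by column:
  10000  (16)
  00001  (1)
  10011  (19)
  00110  (6)
  10110  (22)
  -----
  10010  (18)
The overall nim-sum is X = 18. A pile of size p has a winning move iff p XOR X < p (reduce it to p XOR X).
  16: 16 XOR 18 = 2 < 16 — winning move (to 2).
  1: 1 XOR 18 = 19 ≥ 1 — no move.
  19: 19 XOR 18 = 1 < 19 — winning move (to 1).
  6: 6 XOR 18 = 20 ≥ 6 — no move.
  22: 22 XOR 18 = 4 < 22 — winning move (to 4).
That gives 3 winning moves.

3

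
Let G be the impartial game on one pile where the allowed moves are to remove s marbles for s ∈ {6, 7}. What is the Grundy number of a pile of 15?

0

Grundy values for subtraction set {6, 7}:
k:     0  1  2  3  4  5  6  7  8  9 10 11 12 13 14 15
g(k):  0  0  0  0  0  0  1  1  1  1  1  1  2  0  0  0
So g(15) = 0.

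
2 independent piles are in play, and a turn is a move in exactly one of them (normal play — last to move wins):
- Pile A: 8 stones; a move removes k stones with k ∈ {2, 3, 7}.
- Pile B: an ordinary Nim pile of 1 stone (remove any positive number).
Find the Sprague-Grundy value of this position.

0

For pile A, compute g(0), g(1), … with moves {2, 3, 7}:
g(0) = mex{} = 0
g(1) = mex{} = 0
g(2) = mex{0} = 1
g(3) = mex{0} = 1
g(4) = mex{0,1} = 2
g(5) = mex{1} = 0
g(6) = mex{1,2} = 0
g(7) = mex{0,2} = 1
g(8) = mex{0} = 1
So g(8) = 1.
Pile B is a plain Nim pile of size 1, so its Grundy value is 1.
The value of a disjunctive sum is the nim-sum of the parts.
Combined value = 1 ⊕ 1 = 0.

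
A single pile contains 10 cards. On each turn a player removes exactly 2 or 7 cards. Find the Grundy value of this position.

Build the Grundy sequence with g(k) = mex{g(k−s) : s ∈ {2, 7}, s ≤ k}:
g(0) = mex{} = 0
g(1) = mex{} = 0
g(2) = mex{0} = 1
g(3) = mex{0} = 1
g(4) = mex{1} = 0
g(5) = mex{1} = 0
g(6) = mex{0} = 1
g(7) = mex{0} = 1
g(8) = mex{0,1} = 2
g(9) = mex{1} = 0
g(10) = mex{1,2} = 0
So g(10) = 0.

0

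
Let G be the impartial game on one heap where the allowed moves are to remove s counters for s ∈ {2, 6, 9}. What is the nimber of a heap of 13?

2

Grundy values for subtraction set {2, 6, 9}:
k:     0  1  2  3  4  5  6  7  8  9 10 11 12 13
g(k):  0  0  1  1  0  0  1  1  0  2  1  3  0  2
So g(13) = 2.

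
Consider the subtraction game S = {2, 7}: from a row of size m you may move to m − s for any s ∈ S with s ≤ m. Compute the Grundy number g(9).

Grundy values for subtraction set {2, 7}:
k:     0  1  2  3  4  5  6  7  8  9
g(k):  0  0  1  1  0  0  1  1  2  0
So g(9) = 0.

0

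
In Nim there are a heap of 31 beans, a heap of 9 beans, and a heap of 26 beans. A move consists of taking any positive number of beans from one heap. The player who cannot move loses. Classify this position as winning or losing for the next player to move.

Winning position

Compute the nim-sum pairwise:
31 XOR 9 = 22
22 XOR 26 = 12
The nim-sum is 12 ≠ 0, so this is an N-position: the player to move can win.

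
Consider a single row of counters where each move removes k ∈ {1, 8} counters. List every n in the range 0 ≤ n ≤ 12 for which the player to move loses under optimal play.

Compute g(0), g(1), … for moves {1, 8}:
k:     0  1  2  3  4  5  6  7  8  9 10 11 12
g(k):  0  1  0  1  0  1  0  1  2  0  1  0  1
The P-positions (g = 0) in 0..12 are 0, 2, 4, 6, 9, 11.

0, 2, 4, 6, 9, 11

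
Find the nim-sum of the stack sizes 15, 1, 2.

12

Bitwise XOR of the heap sizes:
  1111  (15)
  0001  (1)
  0010  (2)
  ----
  1100  (12)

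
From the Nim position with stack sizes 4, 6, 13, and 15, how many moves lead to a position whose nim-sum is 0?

0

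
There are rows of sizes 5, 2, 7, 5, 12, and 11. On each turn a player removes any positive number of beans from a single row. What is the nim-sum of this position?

2

Write each in binary and XOR column by column:
  0101  (5)
  0010  (2)
  0111  (7)
  0101  (5)
  1100  (12)
  1011  (11)
  ----
  0010  (2)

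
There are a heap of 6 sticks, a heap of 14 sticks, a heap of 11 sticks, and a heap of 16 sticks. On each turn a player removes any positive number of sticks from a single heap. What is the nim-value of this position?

19

Compute the nim-sum pairwise:
6 ^ 14 = 8
8 ^ 11 = 3
3 ^ 16 = 19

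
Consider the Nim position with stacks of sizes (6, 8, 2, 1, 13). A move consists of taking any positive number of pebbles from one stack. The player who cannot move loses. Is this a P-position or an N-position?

P-position

Write each in binary and XOR column by column:
  0110  (6)
  1000  (8)
  0010  (2)
  0001  (1)
  1101  (13)
  ----
  0000  (0)
The nim-sum is 0, so this is a P-position: the player to move is in a losing position under optimal play.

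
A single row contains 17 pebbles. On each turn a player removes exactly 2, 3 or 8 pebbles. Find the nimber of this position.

1

Compute g(0), g(1), … for moves {2, 3, 8}:
k:     0  1  2  3  4  5  6  7  8  9 10 11 12 13 14 15 16 17
g(k):  0  0  1  1  2  0  0  1  1  2  0  0  1  1  2  0  0  1
So g(17) = 1.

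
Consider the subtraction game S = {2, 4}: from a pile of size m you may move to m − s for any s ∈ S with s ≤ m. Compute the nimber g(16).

Grundy values for subtraction set {2, 4}:
k:     0  1  2  3  4  5  6  7  8  9 10 11 12 13 14 15 16
g(k):  0  0  1  1  2  2  0  0  1  1  2  2  0  0  1  1  2
So g(16) = 2.

2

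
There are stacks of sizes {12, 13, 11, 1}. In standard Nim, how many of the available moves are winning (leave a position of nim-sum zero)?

Compute the nim-sum pairwise:
12 ^ 13 = 1
1 ^ 11 = 10
10 ^ 1 = 11
The overall nim-sum is X = 11. A stack of size p has a winning move iff p XOR X < p (reduce it to p XOR X).
  12: 12 XOR 11 = 7 < 12 — winning move (to 7).
  13: 13 XOR 11 = 6 < 13 — winning move (to 6).
  11: 11 XOR 11 = 0 < 11 — winning move (to 0).
  1: 1 XOR 11 = 10 ≥ 1 — no move.
That gives 3 winning moves.

3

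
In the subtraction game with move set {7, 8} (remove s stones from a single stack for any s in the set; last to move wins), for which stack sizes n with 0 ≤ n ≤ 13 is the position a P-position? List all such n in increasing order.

0, 1, 2, 3, 4, 5, 6

Grundy values for subtraction set {7, 8}:
g(0) = mex{} = 0
g(1) = mex{} = 0
g(2) = mex{} = 0
g(3) = mex{} = 0
g(4) = mex{} = 0
g(5) = mex{} = 0
g(6) = mex{} = 0
g(7) = mex{0} = 1
g(8) = mex{0} = 1
g(9) = mex{0} = 1
g(10) = mex{0} = 1
g(11) = mex{0} = 1
g(12) = mex{0} = 1
g(13) = mex{0} = 1
The P-positions (g = 0) in 0..13 are 0, 1, 2, 3, 4, 5, 6.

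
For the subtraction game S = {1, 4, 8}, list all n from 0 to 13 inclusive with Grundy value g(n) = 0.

0, 2, 5, 7, 12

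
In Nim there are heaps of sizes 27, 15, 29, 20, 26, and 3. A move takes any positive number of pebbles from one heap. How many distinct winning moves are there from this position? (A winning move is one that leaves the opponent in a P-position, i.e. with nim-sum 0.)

3

Nim-sum: 27 ^ 15 ^ 29 ^ 20 ^ 26 ^ 3 = 4.
The overall nim-sum is X = 4. A heap of size p has a winning move iff p XOR X < p (reduce it to p XOR X).
  27: 27 XOR 4 = 31 ≥ 27 — no move.
  15: 15 XOR 4 = 11 < 15 — winning move (to 11).
  29: 29 XOR 4 = 25 < 29 — winning move (to 25).
  20: 20 XOR 4 = 16 < 20 — winning move (to 16).
  26: 26 XOR 4 = 30 ≥ 26 — no move.
  3: 3 XOR 4 = 7 ≥ 3 — no move.
That gives 3 winning moves.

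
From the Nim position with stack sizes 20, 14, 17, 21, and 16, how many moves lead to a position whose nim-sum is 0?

1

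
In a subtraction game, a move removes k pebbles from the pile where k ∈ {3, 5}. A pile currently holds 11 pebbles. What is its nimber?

1

Grundy values for subtraction set {3, 5}:
k:     0  1  2  3  4  5  6  7  8  9 10 11
g(k):  0  0  0  1  1  1  2  2  0  0  0  1
So g(11) = 1.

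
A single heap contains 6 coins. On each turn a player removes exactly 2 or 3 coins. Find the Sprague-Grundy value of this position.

0

Build the Grundy sequence with g(k) = mex{g(k−s) : s ∈ {2, 3}, s ≤ k}:
k:     0  1  2  3  4  5  6
g(k):  0  0  1  1  2  0  0
So g(6) = 0.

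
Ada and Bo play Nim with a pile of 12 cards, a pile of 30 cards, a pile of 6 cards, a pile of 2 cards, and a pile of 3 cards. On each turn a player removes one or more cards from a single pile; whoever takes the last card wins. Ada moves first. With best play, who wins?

Compute the nim-sum pairwise:
12 ⊕ 30 = 18
18 ⊕ 6 = 20
20 ⊕ 2 = 22
22 ⊕ 3 = 21
The nim-sum is 21 ≠ 0, so this is an N-position: the player to move can win; Ada has a winning move.

Ada wins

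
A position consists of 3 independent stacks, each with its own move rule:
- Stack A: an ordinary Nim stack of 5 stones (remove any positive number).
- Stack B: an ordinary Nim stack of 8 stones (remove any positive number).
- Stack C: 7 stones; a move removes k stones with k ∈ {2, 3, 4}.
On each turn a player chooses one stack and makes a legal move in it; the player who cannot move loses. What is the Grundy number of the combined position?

13

Stack A is a plain Nim stack of size 5, so its Grundy value is 5.
Stack B is a plain Nim stack of size 8, so its Grundy value is 8.
For stack C, compute g(0), g(1), … with moves {2, 3, 4}:
g(0) = mex{} = 0
g(1) = mex{} = 0
g(2) = mex{0} = 1
g(3) = mex{0} = 1
g(4) = mex{0,1} = 2
g(5) = mex{0,1} = 2
g(6) = mex{1,2} = 0
g(7) = mex{1,2} = 0
So g(7) = 0.
By the Sprague-Grundy theorem, the Grundy value of a sum of independent games is the XOR of the component values.
Combined value = 5 ⊕ 8 ⊕ 0 = 13.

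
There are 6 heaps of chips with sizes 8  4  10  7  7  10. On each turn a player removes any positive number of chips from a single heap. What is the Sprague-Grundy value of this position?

12

Nim-sum: 8 XOR 4 XOR 10 XOR 7 XOR 7 XOR 10 = 12.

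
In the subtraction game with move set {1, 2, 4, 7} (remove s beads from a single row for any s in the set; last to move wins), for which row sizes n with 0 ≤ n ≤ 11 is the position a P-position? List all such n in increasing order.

Build the Grundy sequence with g(k) = mex{g(k−s) : s ∈ {1, 2, 4, 7}, s ≤ k}:
k:     0  1  2  3  4  5  6  7  8  9 10 11
g(k):  0  1  2  0  1  2  0  1  2  0  1  2
The P-positions (g = 0) in 0..11 are 0, 3, 6, 9.

0, 3, 6, 9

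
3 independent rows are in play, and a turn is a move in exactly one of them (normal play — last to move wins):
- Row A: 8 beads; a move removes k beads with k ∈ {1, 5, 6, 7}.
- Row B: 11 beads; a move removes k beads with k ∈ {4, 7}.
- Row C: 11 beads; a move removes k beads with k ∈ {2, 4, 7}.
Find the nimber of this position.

3

For row A, compute g(0), g(1), … with moves {1, 5, 6, 7}:
k:     0  1  2  3  4  5  6  7  8
g(k):  0  1  0  1  0  1  2  3  2
So g(8) = 2.
Grundy values for row B (subtraction set {4, 7}):
g(0) = mex{} = 0
g(1) = mex{} = 0
g(2) = mex{} = 0
g(3) = mex{} = 0
g(4) = mex{0} = 1
g(5) = mex{0} = 1
g(6) = mex{0} = 1
g(7) = mex{0} = 1
g(8) = mex{0,1} = 2
g(9) = mex{0,1} = 2
g(10) = mex{0,1} = 2
g(11) = mex{1} = 0
So g(11) = 0.
For row C, compute g(0), g(1), … with moves {2, 4, 7}:
k:     0  1  2  3  4  5  6  7  8  9 10 11
g(k):  0  0  1  1  2  2  0  3  1  0  2  1
So g(11) = 1.
By the Sprague-Grundy theorem, the Grundy value of a sum of independent games is the XOR of the component values.
Combined value = 2 ⊕ 0 ⊕ 1 = 3.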